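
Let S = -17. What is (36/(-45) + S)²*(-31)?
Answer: -245551/25 ≈ -9822.0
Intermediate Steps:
(36/(-45) + S)²*(-31) = (36/(-45) - 17)²*(-31) = (36*(-1/45) - 17)²*(-31) = (-⅘ - 17)²*(-31) = (-89/5)²*(-31) = (7921/25)*(-31) = -245551/25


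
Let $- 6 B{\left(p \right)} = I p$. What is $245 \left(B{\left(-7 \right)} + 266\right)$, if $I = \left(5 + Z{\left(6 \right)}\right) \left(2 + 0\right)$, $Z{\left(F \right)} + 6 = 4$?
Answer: $66885$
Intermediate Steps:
$Z{\left(F \right)} = -2$ ($Z{\left(F \right)} = -6 + 4 = -2$)
$I = 6$ ($I = \left(5 - 2\right) \left(2 + 0\right) = 3 \cdot 2 = 6$)
$B{\left(p \right)} = - p$ ($B{\left(p \right)} = - \frac{6 p}{6} = - p$)
$245 \left(B{\left(-7 \right)} + 266\right) = 245 \left(\left(-1\right) \left(-7\right) + 266\right) = 245 \left(7 + 266\right) = 245 \cdot 273 = 66885$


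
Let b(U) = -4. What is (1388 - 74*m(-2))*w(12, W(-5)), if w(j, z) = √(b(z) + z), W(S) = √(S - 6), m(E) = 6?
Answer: 944*√(-4 + I*√11) ≈ 730.05 + 2024.2*I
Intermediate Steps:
W(S) = √(-6 + S)
w(j, z) = √(-4 + z)
(1388 - 74*m(-2))*w(12, W(-5)) = (1388 - 74*6)*√(-4 + √(-6 - 5)) = (1388 - 444)*√(-4 + √(-11)) = 944*√(-4 + I*√11)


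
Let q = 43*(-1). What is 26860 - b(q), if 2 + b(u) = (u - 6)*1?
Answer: 26911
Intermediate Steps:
q = -43
b(u) = -8 + u (b(u) = -2 + (u - 6)*1 = -2 + (-6 + u)*1 = -2 + (-6 + u) = -8 + u)
26860 - b(q) = 26860 - (-8 - 43) = 26860 - 1*(-51) = 26860 + 51 = 26911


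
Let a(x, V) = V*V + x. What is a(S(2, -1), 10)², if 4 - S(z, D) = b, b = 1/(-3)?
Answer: 97969/9 ≈ 10885.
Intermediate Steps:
b = -⅓ ≈ -0.33333
S(z, D) = 13/3 (S(z, D) = 4 - 1*(-⅓) = 4 + ⅓ = 13/3)
a(x, V) = x + V² (a(x, V) = V² + x = x + V²)
a(S(2, -1), 10)² = (13/3 + 10²)² = (13/3 + 100)² = (313/3)² = 97969/9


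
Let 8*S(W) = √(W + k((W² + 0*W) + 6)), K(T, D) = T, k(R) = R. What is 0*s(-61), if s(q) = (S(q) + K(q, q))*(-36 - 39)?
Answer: 0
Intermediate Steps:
S(W) = √(6 + W + W²)/8 (S(W) = √(W + ((W² + 0*W) + 6))/8 = √(W + ((W² + 0) + 6))/8 = √(W + (W² + 6))/8 = √(W + (6 + W²))/8 = √(6 + W + W²)/8)
s(q) = -75*q - 75*√(6 + q + q²)/8 (s(q) = (√(6 + q + q²)/8 + q)*(-36 - 39) = (q + √(6 + q + q²)/8)*(-75) = -75*q - 75*√(6 + q + q²)/8)
0*s(-61) = 0*(-75*(-61) - 75*√(6 - 61 + (-61)²)/8) = 0*(4575 - 75*√(6 - 61 + 3721)/8) = 0*(4575 - 75*√3666/8) = 0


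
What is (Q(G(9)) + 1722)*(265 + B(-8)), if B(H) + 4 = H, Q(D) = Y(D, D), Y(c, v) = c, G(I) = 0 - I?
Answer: 433389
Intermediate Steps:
G(I) = -I
Q(D) = D
B(H) = -4 + H
(Q(G(9)) + 1722)*(265 + B(-8)) = (-1*9 + 1722)*(265 + (-4 - 8)) = (-9 + 1722)*(265 - 12) = 1713*253 = 433389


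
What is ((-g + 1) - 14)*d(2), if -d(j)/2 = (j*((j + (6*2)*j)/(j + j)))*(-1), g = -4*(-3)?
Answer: -650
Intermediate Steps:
g = 12
d(j) = 13*j (d(j) = -2*j*((j + (6*2)*j)/(j + j))*(-1) = -2*j*((j + 12*j)/((2*j)))*(-1) = -2*j*((13*j)*(1/(2*j)))*(-1) = -2*j*(13/2)*(-1) = -2*13*j/2*(-1) = -(-13)*j = 13*j)
((-g + 1) - 14)*d(2) = ((-1*12 + 1) - 14)*(13*2) = ((-12 + 1) - 14)*26 = (-11 - 14)*26 = -25*26 = -650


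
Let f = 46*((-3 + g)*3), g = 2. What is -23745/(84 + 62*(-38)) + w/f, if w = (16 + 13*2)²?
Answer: -121833/52256 ≈ -2.3315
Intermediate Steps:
f = -138 (f = 46*((-3 + 2)*3) = 46*(-1*3) = 46*(-3) = -138)
w = 1764 (w = (16 + 26)² = 42² = 1764)
-23745/(84 + 62*(-38)) + w/f = -23745/(84 + 62*(-38)) + 1764/(-138) = -23745/(84 - 2356) + 1764*(-1/138) = -23745/(-2272) - 294/23 = -23745*(-1/2272) - 294/23 = 23745/2272 - 294/23 = -121833/52256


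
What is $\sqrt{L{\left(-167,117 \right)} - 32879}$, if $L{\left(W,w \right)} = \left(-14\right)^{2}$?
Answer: $7 i \sqrt{667} \approx 180.78 i$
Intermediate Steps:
$L{\left(W,w \right)} = 196$
$\sqrt{L{\left(-167,117 \right)} - 32879} = \sqrt{196 - 32879} = \sqrt{-32683} = 7 i \sqrt{667}$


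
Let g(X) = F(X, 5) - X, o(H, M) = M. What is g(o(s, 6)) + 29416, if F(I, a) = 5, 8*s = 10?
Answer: 29415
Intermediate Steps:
s = 5/4 (s = (⅛)*10 = 5/4 ≈ 1.2500)
g(X) = 5 - X
g(o(s, 6)) + 29416 = (5 - 1*6) + 29416 = (5 - 6) + 29416 = -1 + 29416 = 29415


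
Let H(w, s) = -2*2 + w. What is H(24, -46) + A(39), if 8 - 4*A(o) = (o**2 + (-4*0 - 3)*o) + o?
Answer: -1355/4 ≈ -338.75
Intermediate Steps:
H(w, s) = -4 + w
A(o) = 2 + o/2 - o**2/4 (A(o) = 2 - ((o**2 + (-4*0 - 3)*o) + o)/4 = 2 - ((o**2 + (0 - 3)*o) + o)/4 = 2 - ((o**2 - 3*o) + o)/4 = 2 - (o**2 - 2*o)/4 = 2 + (o/2 - o**2/4) = 2 + o/2 - o**2/4)
H(24, -46) + A(39) = (-4 + 24) + (2 + (1/2)*39 - 1/4*39**2) = 20 + (2 + 39/2 - 1/4*1521) = 20 + (2 + 39/2 - 1521/4) = 20 - 1435/4 = -1355/4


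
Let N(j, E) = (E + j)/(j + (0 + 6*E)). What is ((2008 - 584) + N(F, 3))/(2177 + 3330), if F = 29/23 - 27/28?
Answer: 16781115/64888981 ≈ 0.25861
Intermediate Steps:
F = 191/644 (F = 29*(1/23) - 27*1/28 = 29/23 - 27/28 = 191/644 ≈ 0.29658)
N(j, E) = (E + j)/(j + 6*E)
((2008 - 584) + N(F, 3))/(2177 + 3330) = ((2008 - 584) + (3 + 191/644)/(191/644 + 6*3))/(2177 + 3330) = (1424 + (2123/644)/(191/644 + 18))/5507 = (1424 + (2123/644)/(11783/644))*(1/5507) = (1424 + (644/11783)*(2123/644))*(1/5507) = (1424 + 2123/11783)*(1/5507) = (16781115/11783)*(1/5507) = 16781115/64888981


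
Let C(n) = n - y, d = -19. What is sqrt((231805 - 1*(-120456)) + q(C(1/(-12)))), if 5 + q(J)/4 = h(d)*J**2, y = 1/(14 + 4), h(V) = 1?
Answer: sqrt(114126109)/18 ≈ 593.50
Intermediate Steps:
y = 1/18 ≈ 0.055556
C(n) = -1/18 + n (C(n) = n - 1*1/18 = n - 1/18 = -1/18 + n)
q(J) = -20 + 4*J**2 (q(J) = -20 + 4*(1*J**2) = -20 + 4*J**2)
sqrt((231805 - 1*(-120456)) + q(C(1/(-12)))) = sqrt((231805 - 1*(-120456)) + (-20 + 4*(-1/18 + 1/(-12))**2)) = sqrt((231805 + 120456) + (-20 + 4*(-1/18 - 1/12)**2)) = sqrt(352261 + (-20 + 4*(-5/36)**2)) = sqrt(352261 + (-20 + 4*(25/1296))) = sqrt(352261 + (-20 + 25/324)) = sqrt(352261 - 6455/324) = sqrt(114126109/324) = sqrt(114126109)/18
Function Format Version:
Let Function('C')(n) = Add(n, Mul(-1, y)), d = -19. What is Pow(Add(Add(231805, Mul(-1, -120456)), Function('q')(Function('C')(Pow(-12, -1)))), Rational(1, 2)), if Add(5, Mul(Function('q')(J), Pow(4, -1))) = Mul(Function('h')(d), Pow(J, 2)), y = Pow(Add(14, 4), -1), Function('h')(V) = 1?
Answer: Mul(Rational(1, 18), Pow(114126109, Rational(1, 2))) ≈ 593.50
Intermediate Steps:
y = Rational(1, 18) (y = Pow(18, -1) = Rational(1, 18) ≈ 0.055556)
Function('C')(n) = Add(Rational(-1, 18), n) (Function('C')(n) = Add(n, Mul(-1, Rational(1, 18))) = Add(n, Rational(-1, 18)) = Add(Rational(-1, 18), n))
Function('q')(J) = Add(-20, Mul(4, Pow(J, 2))) (Function('q')(J) = Add(-20, Mul(4, Mul(1, Pow(J, 2)))) = Add(-20, Mul(4, Pow(J, 2))))
Pow(Add(Add(231805, Mul(-1, -120456)), Function('q')(Function('C')(Pow(-12, -1)))), Rational(1, 2)) = Pow(Add(Add(231805, Mul(-1, -120456)), Add(-20, Mul(4, Pow(Add(Rational(-1, 18), Pow(-12, -1)), 2)))), Rational(1, 2)) = Pow(Add(Add(231805, 120456), Add(-20, Mul(4, Pow(Add(Rational(-1, 18), Rational(-1, 12)), 2)))), Rational(1, 2)) = Pow(Add(352261, Add(-20, Mul(4, Pow(Rational(-5, 36), 2)))), Rational(1, 2)) = Pow(Add(352261, Add(-20, Mul(4, Rational(25, 1296)))), Rational(1, 2)) = Pow(Add(352261, Add(-20, Rational(25, 324))), Rational(1, 2)) = Pow(Add(352261, Rational(-6455, 324)), Rational(1, 2)) = Pow(Rational(114126109, 324), Rational(1, 2)) = Mul(Rational(1, 18), Pow(114126109, Rational(1, 2)))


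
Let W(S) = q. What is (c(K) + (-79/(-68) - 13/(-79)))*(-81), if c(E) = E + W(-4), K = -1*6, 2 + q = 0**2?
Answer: 2903931/5372 ≈ 540.57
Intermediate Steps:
q = -2 (q = -2 + 0**2 = -2 + 0 = -2)
W(S) = -2
K = -6
c(E) = -2 + E (c(E) = E - 2 = -2 + E)
(c(K) + (-79/(-68) - 13/(-79)))*(-81) = ((-2 - 6) + (-79/(-68) - 13/(-79)))*(-81) = (-8 + (-79*(-1/68) - 13*(-1/79)))*(-81) = (-8 + (79/68 + 13/79))*(-81) = (-8 + 7125/5372)*(-81) = -35851/5372*(-81) = 2903931/5372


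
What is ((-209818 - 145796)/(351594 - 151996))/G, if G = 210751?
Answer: -25401/3004677007 ≈ -8.4538e-6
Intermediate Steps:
((-209818 - 145796)/(351594 - 151996))/G = ((-209818 - 145796)/(351594 - 151996))/210751 = -355614/199598*(1/210751) = -355614*1/199598*(1/210751) = -25401/14257*1/210751 = -25401/3004677007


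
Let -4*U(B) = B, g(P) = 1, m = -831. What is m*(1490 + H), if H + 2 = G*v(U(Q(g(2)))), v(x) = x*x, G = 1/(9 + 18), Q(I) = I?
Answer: -178060309/144 ≈ -1.2365e+6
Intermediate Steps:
U(B) = -B/4
G = 1/27 ≈ 0.037037
v(x) = x²
H = -863/432 (H = -2 + (-¼*1)²/27 = -2 + (-¼)²/27 = -2 + (1/27)*(1/16) = -2 + 1/432 = -863/432 ≈ -1.9977)
m*(1490 + H) = -831*(1490 - 863/432) = -831*642817/432 = -178060309/144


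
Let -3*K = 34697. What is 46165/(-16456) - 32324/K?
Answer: -353869/33586696 ≈ -0.010536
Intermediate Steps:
K = -34697/3 (K = -⅓*34697 = -34697/3 ≈ -11566.)
46165/(-16456) - 32324/K = 46165/(-16456) - 32324/(-34697/3) = 46165*(-1/16456) - 32324*(-3/34697) = -46165/16456 + 96972/34697 = -353869/33586696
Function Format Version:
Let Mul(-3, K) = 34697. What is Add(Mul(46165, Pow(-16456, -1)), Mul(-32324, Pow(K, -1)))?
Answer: Rational(-353869, 33586696) ≈ -0.010536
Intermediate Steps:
K = Rational(-34697, 3) (K = Mul(Rational(-1, 3), 34697) = Rational(-34697, 3) ≈ -11566.)
Add(Mul(46165, Pow(-16456, -1)), Mul(-32324, Pow(K, -1))) = Add(Mul(46165, Pow(-16456, -1)), Mul(-32324, Pow(Rational(-34697, 3), -1))) = Add(Mul(46165, Rational(-1, 16456)), Mul(-32324, Rational(-3, 34697))) = Add(Rational(-46165, 16456), Rational(96972, 34697)) = Rational(-353869, 33586696)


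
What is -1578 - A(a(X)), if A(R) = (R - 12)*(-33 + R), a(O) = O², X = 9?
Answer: -4890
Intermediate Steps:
A(R) = (-33 + R)*(-12 + R) (A(R) = (-12 + R)*(-33 + R) = (-33 + R)*(-12 + R))
-1578 - A(a(X)) = -1578 - (396 + (9²)² - 45*9²) = -1578 - (396 + 81² - 45*81) = -1578 - (396 + 6561 - 3645) = -1578 - 1*3312 = -1578 - 3312 = -4890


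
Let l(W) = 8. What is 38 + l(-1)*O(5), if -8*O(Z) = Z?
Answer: 33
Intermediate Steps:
O(Z) = -Z/8
38 + l(-1)*O(5) = 38 + 8*(-⅛*5) = 38 + 8*(-5/8) = 38 - 5 = 33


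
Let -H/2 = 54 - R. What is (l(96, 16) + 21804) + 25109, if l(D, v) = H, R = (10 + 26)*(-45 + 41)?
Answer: 46517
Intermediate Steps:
R = -144 (R = 36*(-4) = -144)
H = -396 (H = -2*(54 - 1*(-144)) = -2*(54 + 144) = -2*198 = -396)
l(D, v) = -396
(l(96, 16) + 21804) + 25109 = (-396 + 21804) + 25109 = 21408 + 25109 = 46517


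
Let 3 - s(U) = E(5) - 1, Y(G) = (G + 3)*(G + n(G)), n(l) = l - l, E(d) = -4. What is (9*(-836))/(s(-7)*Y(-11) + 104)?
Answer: -1881/202 ≈ -9.3119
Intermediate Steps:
n(l) = 0
Y(G) = G*(3 + G) (Y(G) = (G + 3)*(G + 0) = (3 + G)*G = G*(3 + G))
s(U) = 8 (s(U) = 3 - (-4 - 1) = 3 - 1*(-5) = 3 + 5 = 8)
(9*(-836))/(s(-7)*Y(-11) + 104) = (9*(-836))/(8*(-11*(3 - 11)) + 104) = -7524/(8*(-11*(-8)) + 104) = -7524/(8*88 + 104) = -7524/(704 + 104) = -7524/808 = -7524*1/808 = -1881/202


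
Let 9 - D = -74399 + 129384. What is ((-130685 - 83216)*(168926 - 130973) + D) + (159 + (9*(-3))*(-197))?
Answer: -8118234151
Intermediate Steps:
D = -54976 (D = 9 - (-74399 + 129384) = 9 - 1*54985 = 9 - 54985 = -54976)
((-130685 - 83216)*(168926 - 130973) + D) + (159 + (9*(-3))*(-197)) = ((-130685 - 83216)*(168926 - 130973) - 54976) + (159 + (9*(-3))*(-197)) = (-213901*37953 - 54976) + (159 - 27*(-197)) = (-8118184653 - 54976) + (159 + 5319) = -8118239629 + 5478 = -8118234151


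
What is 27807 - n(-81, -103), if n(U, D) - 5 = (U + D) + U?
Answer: 28067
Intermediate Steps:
n(U, D) = 5 + D + 2*U (n(U, D) = 5 + ((U + D) + U) = 5 + ((D + U) + U) = 5 + (D + 2*U) = 5 + D + 2*U)
27807 - n(-81, -103) = 27807 - (5 - 103 + 2*(-81)) = 27807 - (5 - 103 - 162) = 27807 - 1*(-260) = 27807 + 260 = 28067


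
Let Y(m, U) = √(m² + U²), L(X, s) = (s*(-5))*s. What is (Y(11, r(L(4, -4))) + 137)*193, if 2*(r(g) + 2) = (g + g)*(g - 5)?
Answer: 26441 + 10615*√15277 ≈ 1.3385e+6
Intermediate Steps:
L(X, s) = -5*s² (L(X, s) = (-5*s)*s = -5*s²)
r(g) = -2 + g*(-5 + g) (r(g) = -2 + ((g + g)*(g - 5))/2 = -2 + ((2*g)*(-5 + g))/2 = -2 + (2*g*(-5 + g))/2 = -2 + g*(-5 + g))
Y(m, U) = √(U² + m²)
(Y(11, r(L(4, -4))) + 137)*193 = (√((-2 + (-5*(-4)²)² - (-25)*(-4)²)² + 11²) + 137)*193 = (√((-2 + (-5*16)² - (-25)*16)² + 121) + 137)*193 = (√((-2 + (-80)² - 5*(-80))² + 121) + 137)*193 = (√((-2 + 6400 + 400)² + 121) + 137)*193 = (√(6798² + 121) + 137)*193 = (√(46212804 + 121) + 137)*193 = (√46212925 + 137)*193 = (55*√15277 + 137)*193 = (137 + 55*√15277)*193 = 26441 + 10615*√15277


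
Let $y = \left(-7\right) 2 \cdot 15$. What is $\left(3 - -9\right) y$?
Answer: $-2520$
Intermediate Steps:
$y = -210$ ($y = \left(-14\right) 15 = -210$)
$\left(3 - -9\right) y = \left(3 - -9\right) \left(-210\right) = \left(3 + 9\right) \left(-210\right) = 12 \left(-210\right) = -2520$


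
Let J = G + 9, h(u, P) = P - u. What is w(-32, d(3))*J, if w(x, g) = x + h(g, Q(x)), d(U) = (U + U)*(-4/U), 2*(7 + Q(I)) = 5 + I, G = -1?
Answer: -356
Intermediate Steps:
Q(I) = -9/2 + I/2 (Q(I) = -7 + (5 + I)/2 = -7 + (5/2 + I/2) = -9/2 + I/2)
J = 8 (J = -1 + 9 = 8)
d(U) = -8 (d(U) = (2*U)*(-4/U) = -8)
w(x, g) = -9/2 - g + 3*x/2 (w(x, g) = x + ((-9/2 + x/2) - g) = x + (-9/2 + x/2 - g) = -9/2 - g + 3*x/2)
w(-32, d(3))*J = (-9/2 - 1*(-8) + (3/2)*(-32))*8 = (-9/2 + 8 - 48)*8 = -89/2*8 = -356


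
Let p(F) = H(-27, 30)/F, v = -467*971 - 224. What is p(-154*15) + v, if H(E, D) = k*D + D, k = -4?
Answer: -34933434/77 ≈ -4.5368e+5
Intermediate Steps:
v = -453681 (v = -453457 - 224 = -453681)
H(E, D) = -3*D (H(E, D) = -4*D + D = -3*D)
p(F) = -90/F (p(F) = (-3*30)/F = -90/F)
p(-154*15) + v = -90/((-154*15)) - 453681 = -90/(-2310) - 453681 = -90*(-1/2310) - 453681 = 3/77 - 453681 = -34933434/77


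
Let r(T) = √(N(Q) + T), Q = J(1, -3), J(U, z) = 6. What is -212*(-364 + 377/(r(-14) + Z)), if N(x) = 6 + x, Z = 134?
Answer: 687536564/8979 + 39962*I*√2/8979 ≈ 76572.0 + 6.2941*I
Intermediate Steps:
Q = 6
r(T) = √(12 + T) (r(T) = √((6 + 6) + T) = √(12 + T))
-212*(-364 + 377/(r(-14) + Z)) = -212*(-364 + 377/(√(12 - 14) + 134)) = -212*(-364 + 377/(√(-2) + 134)) = -212*(-364 + 377/(I*√2 + 134)) = -212*(-364 + 377/(134 + I*√2)) = 77168 - 79924/(134 + I*√2)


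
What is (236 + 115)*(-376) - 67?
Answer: -132043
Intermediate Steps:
(236 + 115)*(-376) - 67 = 351*(-376) - 67 = -131976 - 67 = -132043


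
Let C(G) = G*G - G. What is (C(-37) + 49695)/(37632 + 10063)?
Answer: 51101/47695 ≈ 1.0714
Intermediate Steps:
C(G) = G² - G
(C(-37) + 49695)/(37632 + 10063) = (-37*(-1 - 37) + 49695)/(37632 + 10063) = (-37*(-38) + 49695)/47695 = (1406 + 49695)*(1/47695) = 51101*(1/47695) = 51101/47695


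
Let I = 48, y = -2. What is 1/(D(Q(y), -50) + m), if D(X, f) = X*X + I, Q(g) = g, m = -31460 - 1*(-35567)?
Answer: 1/4159 ≈ 0.00024044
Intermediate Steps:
m = 4107 (m = -31460 + 35567 = 4107)
D(X, f) = 48 + X² (D(X, f) = X*X + 48 = X² + 48 = 48 + X²)
1/(D(Q(y), -50) + m) = 1/((48 + (-2)²) + 4107) = 1/((48 + 4) + 4107) = 1/(52 + 4107) = 1/4159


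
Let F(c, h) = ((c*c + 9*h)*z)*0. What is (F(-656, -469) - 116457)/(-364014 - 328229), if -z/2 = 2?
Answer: 116457/692243 ≈ 0.16823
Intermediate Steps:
z = -4 (z = -2*2 = -4)
F(c, h) = 0 (F(c, h) = ((c*c + 9*h)*(-4))*0 = ((c² + 9*h)*(-4))*0 = (-36*h - 4*c²)*0 = 0)
(F(-656, -469) - 116457)/(-364014 - 328229) = (0 - 116457)/(-364014 - 328229) = -116457/(-692243) = -116457*(-1/692243) = 116457/692243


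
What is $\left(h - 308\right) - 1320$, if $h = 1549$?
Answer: $-79$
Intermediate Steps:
$\left(h - 308\right) - 1320 = \left(1549 - 308\right) - 1320 = 1241 - 1320 = -79$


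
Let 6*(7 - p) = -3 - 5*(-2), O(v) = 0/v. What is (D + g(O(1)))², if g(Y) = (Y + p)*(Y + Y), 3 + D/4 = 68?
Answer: 67600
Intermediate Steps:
D = 260 (D = -12 + 4*68 = -12 + 272 = 260)
O(v) = 0
p = 35/6 (p = 7 - (-3 - 5*(-2))/6 = 7 - (-3 + 10)/6 = 7 - ⅙*7 = 7 - 7/6 = 35/6 ≈ 5.8333)
g(Y) = 2*Y*(35/6 + Y) (g(Y) = (Y + 35/6)*(Y + Y) = (35/6 + Y)*(2*Y) = 2*Y*(35/6 + Y))
(D + g(O(1)))² = (260 + (⅓)*0*(35 + 6*0))² = (260 + (⅓)*0*(35 + 0))² = (260 + (⅓)*0*35)² = (260 + 0)² = 260² = 67600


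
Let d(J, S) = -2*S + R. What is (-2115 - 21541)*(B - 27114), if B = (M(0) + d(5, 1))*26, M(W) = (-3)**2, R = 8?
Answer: 632182944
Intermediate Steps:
M(W) = 9
d(J, S) = 8 - 2*S (d(J, S) = -2*S + 8 = 8 - 2*S)
B = 390 (B = (9 + (8 - 2*1))*26 = (9 + (8 - 2))*26 = (9 + 6)*26 = 15*26 = 390)
(-2115 - 21541)*(B - 27114) = (-2115 - 21541)*(390 - 27114) = -23656*(-26724) = 632182944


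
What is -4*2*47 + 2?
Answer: -374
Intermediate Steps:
-4*2*47 + 2 = -8*47 + 2 = -376 + 2 = -374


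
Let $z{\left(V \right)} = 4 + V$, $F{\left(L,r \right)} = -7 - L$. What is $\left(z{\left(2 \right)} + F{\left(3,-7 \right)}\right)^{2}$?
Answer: $16$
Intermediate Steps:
$\left(z{\left(2 \right)} + F{\left(3,-7 \right)}\right)^{2} = \left(\left(4 + 2\right) - 10\right)^{2} = \left(6 - 10\right)^{2} = \left(-4\right)^{2} = 16$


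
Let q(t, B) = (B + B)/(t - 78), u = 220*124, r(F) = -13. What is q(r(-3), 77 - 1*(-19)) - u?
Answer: -2482672/91 ≈ -27282.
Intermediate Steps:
u = 27280
q(t, B) = 2*B/(-78 + t) (q(t, B) = (2*B)/(-78 + t) = 2*B/(-78 + t))
q(r(-3), 77 - 1*(-19)) - u = 2*(77 - 1*(-19))/(-78 - 13) - 1*27280 = 2*(77 + 19)/(-91) - 27280 = 2*96*(-1/91) - 27280 = -192/91 - 27280 = -2482672/91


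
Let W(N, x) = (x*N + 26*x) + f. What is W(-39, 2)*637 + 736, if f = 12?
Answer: -8182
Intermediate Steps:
W(N, x) = 12 + 26*x + N*x (W(N, x) = (x*N + 26*x) + 12 = (N*x + 26*x) + 12 = (26*x + N*x) + 12 = 12 + 26*x + N*x)
W(-39, 2)*637 + 736 = (12 + 26*2 - 39*2)*637 + 736 = (12 + 52 - 78)*637 + 736 = -14*637 + 736 = -8918 + 736 = -8182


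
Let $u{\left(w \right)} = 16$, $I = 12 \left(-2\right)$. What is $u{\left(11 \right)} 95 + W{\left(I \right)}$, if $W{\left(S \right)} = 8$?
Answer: $1528$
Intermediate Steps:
$I = -24$
$u{\left(11 \right)} 95 + W{\left(I \right)} = 16 \cdot 95 + 8 = 1520 + 8 = 1528$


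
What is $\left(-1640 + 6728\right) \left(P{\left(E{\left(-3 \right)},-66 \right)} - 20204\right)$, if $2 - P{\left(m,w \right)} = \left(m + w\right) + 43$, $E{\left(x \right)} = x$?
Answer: $-102655488$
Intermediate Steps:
$P{\left(m,w \right)} = -41 - m - w$ ($P{\left(m,w \right)} = 2 - \left(\left(m + w\right) + 43\right) = 2 - \left(43 + m + w\right) = -41 - m - w$)
$\left(-1640 + 6728\right) \left(P{\left(E{\left(-3 \right)},-66 \right)} - 20204\right) = \left(-1640 + 6728\right) \left(\left(-41 - -3 - -66\right) - 20204\right) = 5088 \left(\left(-41 + 3 + 66\right) - 20204\right) = 5088 \left(28 - 20204\right) = 5088 \left(-20176\right) = -102655488$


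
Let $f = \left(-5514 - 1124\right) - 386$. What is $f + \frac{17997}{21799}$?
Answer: $- \frac{153098179}{21799} \approx -7023.2$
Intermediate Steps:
$f = -7024$ ($f = -6638 - 386 = -7024$)
$f + \frac{17997}{21799} = -7024 + \frac{17997}{21799} = - \frac{153098179}{21799}$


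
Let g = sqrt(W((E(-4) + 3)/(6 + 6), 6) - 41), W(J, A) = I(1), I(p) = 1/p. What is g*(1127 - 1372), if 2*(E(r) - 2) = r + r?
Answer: -490*I*sqrt(10) ≈ -1549.5*I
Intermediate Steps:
E(r) = 2 + r (E(r) = 2 + (r + r)/2 = 2 + (2*r)/2 = 2 + r)
W(J, A) = 1 (W(J, A) = 1/1 = 1)
g = 2*I*sqrt(10) (g = sqrt(1 - 41) = sqrt(-40) = 2*I*sqrt(10) ≈ 6.3246*I)
g*(1127 - 1372) = (2*I*sqrt(10))*(1127 - 1372) = (2*I*sqrt(10))*(-245) = -490*I*sqrt(10)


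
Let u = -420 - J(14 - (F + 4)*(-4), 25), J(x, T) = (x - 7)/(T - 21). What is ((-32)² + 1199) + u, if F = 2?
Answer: 7181/4 ≈ 1795.3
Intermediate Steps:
J(x, T) = (-7 + x)/(-21 + T)
u = -1711/4 (u = -420 - (-7 + (14 - (2 + 4)*(-4)))/(-21 + 25) = -420 - (-7 + (14 - 6*(-4)))/4 = -420 - (-7 + (14 - 1*(-24)))/4 = -420 - (-7 + (14 + 24))/4 = -420 - (-7 + 38)/4 = -420 - 31/4 = -1711/4 ≈ -427.75)
((-32)² + 1199) + u = ((-32)² + 1199) - 1711/4 = (1024 + 1199) - 1711/4 = 2223 - 1711/4 = 7181/4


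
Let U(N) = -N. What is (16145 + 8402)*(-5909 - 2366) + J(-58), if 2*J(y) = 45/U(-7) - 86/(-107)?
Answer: -304283379233/1498 ≈ -2.0313e+8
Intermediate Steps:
J(y) = 5417/1498 (J(y) = (45/((-1*(-7))) - 86/(-107))/2 = (45/7 - 86*(-1/107))/2 = (45*(⅐) + 86/107)/2 = (45/7 + 86/107)/2 = (½)*(5417/749) = 5417/1498)
(16145 + 8402)*(-5909 - 2366) + J(-58) = (16145 + 8402)*(-5909 - 2366) + 5417/1498 = 24547*(-8275) + 5417/1498 = -203126425 + 5417/1498 = -304283379233/1498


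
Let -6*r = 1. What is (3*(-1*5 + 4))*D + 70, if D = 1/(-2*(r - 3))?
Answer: 1321/19 ≈ 69.526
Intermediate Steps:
r = -⅙ (r = -⅙*1 = -⅙ ≈ -0.16667)
D = 3/19 (D = 1/(-2*(-⅙ - 3)) = 1/(-2*(-19/6)) = 1/(19/3) = 3/19 ≈ 0.15789)
(3*(-1*5 + 4))*D + 70 = (3*(-1*5 + 4))*(3/19) + 70 = (3*(-5 + 4))*(3/19) + 70 = (3*(-1))*(3/19) + 70 = -3*3/19 + 70 = -9/19 + 70 = 1321/19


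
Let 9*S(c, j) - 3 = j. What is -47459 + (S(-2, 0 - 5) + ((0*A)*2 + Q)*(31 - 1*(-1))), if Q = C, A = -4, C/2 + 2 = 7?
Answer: -424253/9 ≈ -47139.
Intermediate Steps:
C = 10 (C = -4 + 2*7 = -4 + 14 = 10)
Q = 10
S(c, j) = ⅓ + j/9
-47459 + (S(-2, 0 - 5) + ((0*A)*2 + Q)*(31 - 1*(-1))) = -47459 + ((⅓ + (0 - 5)/9) + ((0*(-4))*2 + 10)*(31 - 1*(-1))) = -47459 + ((⅓ + (⅑)*(-5)) + (0*2 + 10)*(31 + 1)) = -47459 + ((⅓ - 5/9) + (0 + 10)*32) = -47459 + (-2/9 + 10*32) = -47459 + (-2/9 + 320) = -47459 + 2878/9 = -424253/9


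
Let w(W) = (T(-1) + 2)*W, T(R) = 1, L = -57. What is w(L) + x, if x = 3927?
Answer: 3756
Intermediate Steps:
w(W) = 3*W (w(W) = (1 + 2)*W = 3*W)
w(L) + x = 3*(-57) + 3927 = -171 + 3927 = 3756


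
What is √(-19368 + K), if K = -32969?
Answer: I*√52337 ≈ 228.77*I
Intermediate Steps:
√(-19368 + K) = √(-19368 - 32969) = √(-52337) = I*√52337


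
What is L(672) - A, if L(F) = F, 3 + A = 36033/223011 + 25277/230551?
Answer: 11563818874315/17138469687 ≈ 674.73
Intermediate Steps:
A = -46767244651/17138469687 (A = -3 + (36033/223011 + 25277/230551) = -3 + (36033*(1/223011) + 25277*(1/230551)) = -3 + (12011/74337 + 25277/230551) = -3 + 4648164410/17138469687 = -46767244651/17138469687 ≈ -2.7288)
L(672) - A = 672 - 1*(-46767244651/17138469687) = 672 + 46767244651/17138469687 = 11563818874315/17138469687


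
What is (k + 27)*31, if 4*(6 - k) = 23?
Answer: 3379/4 ≈ 844.75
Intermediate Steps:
k = ¼ (k = 6 - ¼*23 = 6 - 23/4 = ¼ ≈ 0.25000)
(k + 27)*31 = (¼ + 27)*31 = (109/4)*31 = 3379/4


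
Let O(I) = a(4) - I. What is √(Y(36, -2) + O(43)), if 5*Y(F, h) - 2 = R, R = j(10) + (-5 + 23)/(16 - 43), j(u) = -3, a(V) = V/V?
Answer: I*√381/3 ≈ 6.5064*I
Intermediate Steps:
a(V) = 1
O(I) = 1 - I
R = -11/3 (R = -3 + (-5 + 23)/(16 - 43) = -3 + 18/(-27) = -3 + 18*(-1/27) = -3 - ⅔ = -11/3 ≈ -3.6667)
Y(F, h) = -⅓ (Y(F, h) = ⅖ + (⅕)*(-11/3) = ⅖ - 11/15 = -⅓)
√(Y(36, -2) + O(43)) = √(-⅓ + (1 - 1*43)) = √(-⅓ + (1 - 43)) = √(-⅓ - 42) = √(-127/3) = I*√381/3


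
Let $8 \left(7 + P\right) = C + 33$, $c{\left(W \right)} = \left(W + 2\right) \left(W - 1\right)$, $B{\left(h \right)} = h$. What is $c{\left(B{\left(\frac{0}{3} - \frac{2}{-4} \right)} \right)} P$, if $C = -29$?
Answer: $\frac{65}{8} \approx 8.125$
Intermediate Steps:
$c{\left(W \right)} = \left(-1 + W\right) \left(2 + W\right)$ ($c{\left(W \right)} = \left(2 + W\right) \left(-1 + W\right) = \left(-1 + W\right) \left(2 + W\right)$)
$P = - \frac{13}{2}$ ($P = -7 + \frac{-29 + 33}{8} = -7 + \frac{1}{8} \cdot 4 = -7 + \frac{1}{2} = - \frac{13}{2} \approx -6.5$)
$c{\left(B{\left(\frac{0}{3} - \frac{2}{-4} \right)} \right)} P = \left(-2 + \left(\frac{0}{3} - \frac{2}{-4}\right) + \left(\frac{0}{3} - \frac{2}{-4}\right)^{2}\right) \left(- \frac{13}{2}\right) = \left(-2 + \left(0 \cdot \frac{1}{3} - - \frac{1}{2}\right) + \left(0 \cdot \frac{1}{3} - - \frac{1}{2}\right)^{2}\right) \left(- \frac{13}{2}\right) = \left(-2 + \left(0 + \frac{1}{2}\right) + \left(0 + \frac{1}{2}\right)^{2}\right) \left(- \frac{13}{2}\right) = \left(-2 + \frac{1}{2} + \left(\frac{1}{2}\right)^{2}\right) \left(- \frac{13}{2}\right) = \left(-2 + \frac{1}{2} + \frac{1}{4}\right) \left(- \frac{13}{2}\right) = \left(- \frac{5}{4}\right) \left(- \frac{13}{2}\right) = \frac{65}{8}$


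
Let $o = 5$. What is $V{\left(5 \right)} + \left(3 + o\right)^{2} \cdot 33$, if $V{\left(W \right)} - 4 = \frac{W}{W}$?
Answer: $2117$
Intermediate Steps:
$V{\left(W \right)} = 5$ ($V{\left(W \right)} = 4 + \frac{W}{W} = 4 + 1 = 5$)
$V{\left(5 \right)} + \left(3 + o\right)^{2} \cdot 33 = 5 + \left(3 + 5\right)^{2} \cdot 33 = 5 + 8^{2} \cdot 33 = 5 + 64 \cdot 33 = 5 + 2112 = 2117$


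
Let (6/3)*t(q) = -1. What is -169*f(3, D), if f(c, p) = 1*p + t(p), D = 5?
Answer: -1521/2 ≈ -760.50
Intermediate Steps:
t(q) = -½ (t(q) = (½)*(-1) = -½)
f(c, p) = -½ + p (f(c, p) = 1*p - ½ = p - ½ = -½ + p)
-169*f(3, D) = -169*(-½ + 5) = -169*9/2 = -1521/2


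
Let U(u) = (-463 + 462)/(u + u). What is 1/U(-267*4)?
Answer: 2136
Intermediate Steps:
U(u) = -1/(2*u)
1/U(-267*4) = 1/(-1/(2*((-267*4)))) = 1/(-1/2/(-1068)) = 1/(-1/2*(-1/1068)) = 1/(1/2136) = 2136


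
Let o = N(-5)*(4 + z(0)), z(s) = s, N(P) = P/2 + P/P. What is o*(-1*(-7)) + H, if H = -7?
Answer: -49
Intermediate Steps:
N(P) = 1 + P/2 (N(P) = P*(½) + 1 = P/2 + 1 = 1 + P/2)
o = -6 (o = (1 + (½)*(-5))*(4 + 0) = (1 - 5/2)*4 = -3/2*4 = -6)
o*(-1*(-7)) + H = -(-6)*(-7) - 7 = -6*7 - 7 = -42 - 7 = -49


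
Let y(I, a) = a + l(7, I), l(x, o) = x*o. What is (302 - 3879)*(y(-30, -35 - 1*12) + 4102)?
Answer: -13753565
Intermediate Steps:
l(x, o) = o*x
y(I, a) = a + 7*I (y(I, a) = a + I*7 = a + 7*I)
(302 - 3879)*(y(-30, -35 - 1*12) + 4102) = (302 - 3879)*(((-35 - 1*12) + 7*(-30)) + 4102) = -3577*(((-35 - 12) - 210) + 4102) = -3577*((-47 - 210) + 4102) = -3577*(-257 + 4102) = -3577*3845 = -13753565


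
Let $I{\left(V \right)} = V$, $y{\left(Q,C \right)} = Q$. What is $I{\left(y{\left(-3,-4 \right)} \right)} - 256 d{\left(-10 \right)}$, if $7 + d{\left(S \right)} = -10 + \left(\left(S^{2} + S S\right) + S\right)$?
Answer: $-44291$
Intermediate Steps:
$d{\left(S \right)} = -17 + S + 2 S^{2}$ ($d{\left(S \right)} = -7 - \left(10 - S - S^{2} - S S\right) = -7 - \left(10 - S - 2 S^{2}\right) = -7 + \left(-10 + S + 2 S^{2}\right) = -17 + S + 2 S^{2}$)
$I{\left(y{\left(-3,-4 \right)} \right)} - 256 d{\left(-10 \right)} = -3 - 256 \left(-17 - 10 + 2 \left(-10\right)^{2}\right) = -3 - 256 \left(-17 - 10 + 2 \cdot 100\right) = -3 - 256 \left(-17 - 10 + 200\right) = -3 - 44288 = -44291$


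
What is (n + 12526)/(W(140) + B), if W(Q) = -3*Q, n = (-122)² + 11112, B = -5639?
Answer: -38522/6059 ≈ -6.3578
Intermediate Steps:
n = 25996 (n = 14884 + 11112 = 25996)
(n + 12526)/(W(140) + B) = (25996 + 12526)/(-3*140 - 5639) = 38522/(-420 - 5639) = 38522/(-6059) = 38522*(-1/6059) = -38522/6059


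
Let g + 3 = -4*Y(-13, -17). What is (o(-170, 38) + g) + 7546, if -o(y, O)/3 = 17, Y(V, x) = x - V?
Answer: 7508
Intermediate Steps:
o(y, O) = -51 (o(y, O) = -3*17 = -51)
g = 13 (g = -3 - 4*(-17 - 1*(-13)) = -3 - 4*(-17 + 13) = -3 - 4*(-4) = -3 + 16 = 13)
(o(-170, 38) + g) + 7546 = (-51 + 13) + 7546 = -38 + 7546 = 7508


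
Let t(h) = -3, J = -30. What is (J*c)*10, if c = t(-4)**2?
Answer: -2700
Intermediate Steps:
c = 9 (c = (-3)**2 = 9)
(J*c)*10 = -30*9*10 = -270*10 = -2700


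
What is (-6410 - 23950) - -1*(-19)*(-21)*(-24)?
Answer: -39936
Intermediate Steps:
(-6410 - 23950) - -1*(-19)*(-21)*(-24) = -30360 - 19*(-21)*(-24) = -30360 - (-399)*(-24) = -30360 - 1*9576 = -30360 - 9576 = -39936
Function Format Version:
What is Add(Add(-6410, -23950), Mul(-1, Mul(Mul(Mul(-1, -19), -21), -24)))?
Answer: -39936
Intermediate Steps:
Add(Add(-6410, -23950), Mul(-1, Mul(Mul(Mul(-1, -19), -21), -24))) = Add(-30360, Mul(-1, Mul(Mul(19, -21), -24))) = Add(-30360, Mul(-1, Mul(-399, -24))) = Add(-30360, Mul(-1, 9576)) = Add(-30360, -9576) = -39936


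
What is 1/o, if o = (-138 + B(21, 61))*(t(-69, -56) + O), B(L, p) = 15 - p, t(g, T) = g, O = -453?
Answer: 1/96048 ≈ 1.0411e-5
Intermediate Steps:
o = 96048 (o = (-138 + (15 - 1*61))*(-69 - 453) = (-138 + (15 - 61))*(-522) = (-138 - 46)*(-522) = -184*(-522) = 96048)
1/o = 1/96048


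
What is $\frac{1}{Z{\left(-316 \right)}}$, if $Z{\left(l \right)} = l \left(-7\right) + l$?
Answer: $\frac{1}{1896} \approx 0.00052743$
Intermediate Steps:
$Z{\left(l \right)} = - 6 l$ ($Z{\left(l \right)} = - 7 l + l = - 6 l$)
$\frac{1}{Z{\left(-316 \right)}} = \frac{1}{\left(-6\right) \left(-316\right)} = \frac{1}{1896}$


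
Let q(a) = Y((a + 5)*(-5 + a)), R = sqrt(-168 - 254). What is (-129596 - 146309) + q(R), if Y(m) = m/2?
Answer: -552257/2 ≈ -2.7613e+5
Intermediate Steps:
Y(m) = m/2 (Y(m) = m*(1/2) = m/2)
R = I*sqrt(422) (R = sqrt(-422) = I*sqrt(422) ≈ 20.543*I)
q(a) = (-5 + a)*(5 + a)/2 (q(a) = ((a + 5)*(-5 + a))/2 = ((5 + a)*(-5 + a))/2 = ((-5 + a)*(5 + a))/2 = (-5 + a)*(5 + a)/2)
(-129596 - 146309) + q(R) = (-129596 - 146309) + (-25/2 + (I*sqrt(422))**2/2) = -275905 + (-25/2 + (1/2)*(-422)) = -275905 + (-25/2 - 211) = -275905 - 447/2 = -552257/2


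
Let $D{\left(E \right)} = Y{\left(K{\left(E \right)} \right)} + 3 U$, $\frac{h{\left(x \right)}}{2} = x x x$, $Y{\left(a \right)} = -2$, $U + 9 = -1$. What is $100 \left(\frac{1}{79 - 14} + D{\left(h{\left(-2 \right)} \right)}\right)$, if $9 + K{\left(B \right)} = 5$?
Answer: $- \frac{41580}{13} \approx -3198.5$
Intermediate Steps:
$U = -10$ ($U = -9 - 1 = -10$)
$K{\left(B \right)} = -4$ ($K{\left(B \right)} = -9 + 5 = -4$)
$h{\left(x \right)} = 2 x^{3}$ ($h{\left(x \right)} = 2 x x x = 2 x^{2} x = 2 x^{3}$)
$D{\left(E \right)} = -32$ ($D{\left(E \right)} = -2 + 3 \left(-10\right) = -2 - 30 = -32$)
$100 \left(\frac{1}{79 - 14} + D{\left(h{\left(-2 \right)} \right)}\right) = 100 \left(\frac{1}{79 - 14} - 32\right) = 100 \left(\frac{1}{65} - 32\right) = 100 \left(- \frac{2079}{65}\right) = - \frac{41580}{13}$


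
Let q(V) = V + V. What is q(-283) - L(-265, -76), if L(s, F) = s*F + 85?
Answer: -20791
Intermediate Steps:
L(s, F) = 85 + F*s (L(s, F) = F*s + 85 = 85 + F*s)
q(V) = 2*V
q(-283) - L(-265, -76) = 2*(-283) - (85 - 76*(-265)) = -566 - (85 + 20140) = -566 - 1*20225 = -566 - 20225 = -20791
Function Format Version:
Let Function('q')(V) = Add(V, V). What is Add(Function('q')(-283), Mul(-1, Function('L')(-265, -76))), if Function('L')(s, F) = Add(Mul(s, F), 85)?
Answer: -20791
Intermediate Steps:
Function('L')(s, F) = Add(85, Mul(F, s)) (Function('L')(s, F) = Add(Mul(F, s), 85) = Add(85, Mul(F, s)))
Function('q')(V) = Mul(2, V)
Add(Function('q')(-283), Mul(-1, Function('L')(-265, -76))) = Add(Mul(2, -283), Mul(-1, Add(85, Mul(-76, -265)))) = Add(-566, Mul(-1, Add(85, 20140))) = Add(-566, Mul(-1, 20225)) = Add(-566, -20225) = -20791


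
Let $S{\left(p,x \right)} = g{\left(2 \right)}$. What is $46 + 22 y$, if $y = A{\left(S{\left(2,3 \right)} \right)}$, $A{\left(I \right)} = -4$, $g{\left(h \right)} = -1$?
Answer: $-42$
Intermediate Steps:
$S{\left(p,x \right)} = -1$
$y = -4$
$46 + 22 y = 46 + 22 \left(-4\right) = 46 - 88 = -42$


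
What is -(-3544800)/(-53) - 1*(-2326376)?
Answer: 119753128/53 ≈ 2.2595e+6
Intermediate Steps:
-(-3544800)/(-53) - 1*(-2326376) = -(-3544800)*(-1)/53 + 2326376 = -47264*75/53 + 2326376 = -3544800/53 + 2326376 = 119753128/53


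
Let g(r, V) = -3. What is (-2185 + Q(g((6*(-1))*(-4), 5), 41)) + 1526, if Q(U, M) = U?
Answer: -662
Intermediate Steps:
(-2185 + Q(g((6*(-1))*(-4), 5), 41)) + 1526 = (-2185 - 3) + 1526 = -2188 + 1526 = -662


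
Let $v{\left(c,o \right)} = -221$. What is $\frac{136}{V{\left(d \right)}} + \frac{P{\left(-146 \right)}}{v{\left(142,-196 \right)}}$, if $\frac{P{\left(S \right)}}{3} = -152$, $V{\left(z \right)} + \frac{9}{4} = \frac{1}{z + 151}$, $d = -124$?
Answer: $- \frac{3137064}{52819} \approx -59.393$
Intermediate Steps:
$V{\left(z \right)} = - \frac{9}{4} + \frac{1}{151 + z}$ ($V{\left(z \right)} = - \frac{9}{4} + \frac{1}{z + 151} = - \frac{9}{4} + \frac{1}{151 + z}$)
$P{\left(S \right)} = -456$ ($P{\left(S \right)} = 3 \left(-152\right) = -456$)
$\frac{136}{V{\left(d \right)}} + \frac{P{\left(-146 \right)}}{v{\left(142,-196 \right)}} = \frac{136}{\frac{1}{4} \frac{1}{151 - 124} \left(-1355 - -1116\right)} - \frac{456}{-221} = \frac{136}{\frac{1}{4} \cdot \frac{1}{27} \left(-1355 + 1116\right)} - - \frac{456}{221} = \frac{136}{\frac{1}{4} \cdot \frac{1}{27} \left(-239\right)} + \frac{456}{221} = \frac{136}{- \frac{239}{108}} + \frac{456}{221} = 136 \left(- \frac{108}{239}\right) + \frac{456}{221} = - \frac{14688}{239} + \frac{456}{221} = - \frac{3137064}{52819}$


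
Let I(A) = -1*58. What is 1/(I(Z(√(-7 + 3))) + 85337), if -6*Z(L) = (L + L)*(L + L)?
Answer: 1/85279 ≈ 1.1726e-5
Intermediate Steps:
Z(L) = -2*L²/3 (Z(L) = -(L + L)*(L + L)/6 = -2*L*2*L/6 = -2*L²/3)
I(A) = -58
1/(I(Z(√(-7 + 3))) + 85337) = 1/(-58 + 85337) = 1/85279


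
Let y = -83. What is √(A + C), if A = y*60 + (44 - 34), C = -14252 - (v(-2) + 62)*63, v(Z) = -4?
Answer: 2*I*√5719 ≈ 151.25*I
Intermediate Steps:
C = -17906 (C = -14252 - (-4 + 62)*63 = -14252 - 58*63 = -14252 - 1*3654 = -14252 - 3654 = -17906)
A = -4970 (A = -83*60 + (44 - 34) = -4980 + 10 = -4970)
√(A + C) = √(-4970 - 17906) = √(-22876) = 2*I*√5719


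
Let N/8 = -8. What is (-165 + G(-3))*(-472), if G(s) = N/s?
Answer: 203432/3 ≈ 67811.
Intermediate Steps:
N = -64 (N = 8*(-8) = -64)
G(s) = -64/s
(-165 + G(-3))*(-472) = (-165 - 64/(-3))*(-472) = (-165 - 64*(-1/3))*(-472) = (-165 + 64/3)*(-472) = -431/3*(-472) = 203432/3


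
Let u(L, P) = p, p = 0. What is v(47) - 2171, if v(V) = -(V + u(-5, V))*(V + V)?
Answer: -6589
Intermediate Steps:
u(L, P) = 0
v(V) = -2*V**2 (v(V) = -(V + 0)*(V + V) = -V*2*V = -2*V**2)
v(47) - 2171 = -2*47**2 - 2171 = -2*2209 - 2171 = -4418 - 2171 = -6589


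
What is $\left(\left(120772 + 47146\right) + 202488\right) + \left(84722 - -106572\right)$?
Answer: $561700$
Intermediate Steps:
$\left(\left(120772 + 47146\right) + 202488\right) + \left(84722 - -106572\right) = \left(167918 + 202488\right) + \left(84722 + 106572\right) = 370406 + 191294 = 561700$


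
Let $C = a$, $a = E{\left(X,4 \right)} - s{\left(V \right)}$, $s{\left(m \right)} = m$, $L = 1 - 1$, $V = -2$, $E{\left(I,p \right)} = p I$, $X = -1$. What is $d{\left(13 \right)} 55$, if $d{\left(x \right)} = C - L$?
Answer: $-110$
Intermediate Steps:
$E{\left(I,p \right)} = I p$
$L = 0$
$a = -2$ ($a = \left(-1\right) 4 - -2 = -4 + 2 = -2$)
$C = -2$
$d{\left(x \right)} = -2$ ($d{\left(x \right)} = -2 - 0 = -2 + 0 = -2$)
$d{\left(13 \right)} 55 = \left(-2\right) 55 = -110$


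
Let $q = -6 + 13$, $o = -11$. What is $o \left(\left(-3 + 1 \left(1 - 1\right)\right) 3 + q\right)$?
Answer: $22$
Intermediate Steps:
$q = 7$
$o \left(\left(-3 + 1 \left(1 - 1\right)\right) 3 + q\right) = - 11 \left(\left(-3 + 1 \left(1 - 1\right)\right) 3 + 7\right) = - 11 \left(\left(-3 + 1 \cdot 0\right) 3 + 7\right) = - 11 \left(\left(-3 + 0\right) 3 + 7\right) = - 11 \left(\left(-3\right) 3 + 7\right) = - 11 \left(-9 + 7\right) = \left(-11\right) \left(-2\right) = 22$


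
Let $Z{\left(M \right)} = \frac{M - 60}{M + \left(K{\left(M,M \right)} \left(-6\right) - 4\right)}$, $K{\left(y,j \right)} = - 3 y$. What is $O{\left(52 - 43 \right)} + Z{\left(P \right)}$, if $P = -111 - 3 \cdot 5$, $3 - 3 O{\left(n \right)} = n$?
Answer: $- \frac{2305}{1199} \approx -1.9224$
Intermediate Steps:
$O{\left(n \right)} = 1 - \frac{n}{3}$
$P = -126$ ($P = -111 - 15 = -126$)
$Z{\left(M \right)} = \frac{-60 + M}{-4 + 19 M}$ ($Z{\left(M \right)} = \frac{M - 60}{M + \left(- 3 M \left(-6\right) - 4\right)} = \frac{-60 + M}{M + \left(18 M - 4\right)} = \frac{-60 + M}{M + \left(-4 + 18 M\right)} = \frac{-60 + M}{-4 + 19 M}$)
$O{\left(52 - 43 \right)} + Z{\left(P \right)} = \left(1 - \frac{52 - 43}{3}\right) + \frac{60 - -126}{4 - -2394} = \left(1 - 3\right) + \frac{60 + 126}{4 + 2394} = \left(1 - 3\right) + \frac{1}{2398} \cdot 186 = -2 + \frac{1}{2398} \cdot 186 = -2 + \frac{93}{1199} = - \frac{2305}{1199}$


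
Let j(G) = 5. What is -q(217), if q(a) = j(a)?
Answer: -5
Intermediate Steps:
q(a) = 5
-q(217) = -1*5 = -5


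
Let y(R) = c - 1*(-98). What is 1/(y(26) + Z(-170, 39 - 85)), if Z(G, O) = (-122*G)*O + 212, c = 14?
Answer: -1/953716 ≈ -1.0485e-6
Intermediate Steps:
y(R) = 112 (y(R) = 14 - 1*(-98) = 14 + 98 = 112)
Z(G, O) = 212 - 122*G*O (Z(G, O) = -122*G*O + 212 = 212 - 122*G*O)
1/(y(26) + Z(-170, 39 - 85)) = 1/(112 + (212 - 122*(-170)*(39 - 85))) = 1/(112 + (212 - 122*(-170)*(-46))) = 1/(112 + (212 - 954040)) = 1/(112 - 953828) = 1/(-953716) = -1/953716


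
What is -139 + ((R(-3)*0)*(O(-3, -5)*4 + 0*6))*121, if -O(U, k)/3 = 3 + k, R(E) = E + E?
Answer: -139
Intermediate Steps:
R(E) = 2*E
O(U, k) = -9 - 3*k (O(U, k) = -3*(3 + k) = -9 - 3*k)
-139 + ((R(-3)*0)*(O(-3, -5)*4 + 0*6))*121 = -139 + (((2*(-3))*0)*((-9 - 3*(-5))*4 + 0*6))*121 = -139 + ((-6*0)*((-9 + 15)*4 + 0))*121 = -139 + (0*(6*4 + 0))*121 = -139 + (0*(24 + 0))*121 = -139 + (0*24)*121 = -139 + 0*121 = -139 + 0 = -139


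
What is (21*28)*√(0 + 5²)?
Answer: 2940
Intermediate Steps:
(21*28)*√(0 + 5²) = 588*√(0 + 25) = 588*√25 = 588*5 = 2940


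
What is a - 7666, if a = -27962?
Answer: -35628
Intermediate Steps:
a - 7666 = -27962 - 7666 = -35628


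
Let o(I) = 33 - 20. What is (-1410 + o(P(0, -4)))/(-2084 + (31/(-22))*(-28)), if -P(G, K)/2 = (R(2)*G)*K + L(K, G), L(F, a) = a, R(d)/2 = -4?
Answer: 15367/22490 ≈ 0.68328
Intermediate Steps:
R(d) = -8 (R(d) = 2*(-4) = -8)
P(G, K) = -2*G + 16*G*K (P(G, K) = -2*((-8*G)*K + G) = -2*(-8*G*K + G) = -2*(G - 8*G*K) = -2*G + 16*G*K)
o(I) = 13
(-1410 + o(P(0, -4)))/(-2084 + (31/(-22))*(-28)) = (-1410 + 13)/(-2084 + (31/(-22))*(-28)) = -1397/(-2084 + (31*(-1/22))*(-28)) = -1397/(-2084 - 31/22*(-28)) = -1397/(-2084 + 434/11) = -1397/(-22490/11) = -1397*(-11/22490) = 15367/22490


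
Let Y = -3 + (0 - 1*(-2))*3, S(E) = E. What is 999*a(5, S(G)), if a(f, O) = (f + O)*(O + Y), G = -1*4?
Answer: -999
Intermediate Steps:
G = -4
Y = 3 (Y = -3 + (0 + 2)*3 = -3 + 2*3 = -3 + 6 = 3)
a(f, O) = (3 + O)*(O + f) (a(f, O) = (f + O)*(O + 3) = (O + f)*(3 + O) = (3 + O)*(O + f))
999*a(5, S(G)) = 999*((-4)² + 3*(-4) + 3*5 - 4*5) = 999*(16 - 12 + 15 - 20) = 999*(-1) = -999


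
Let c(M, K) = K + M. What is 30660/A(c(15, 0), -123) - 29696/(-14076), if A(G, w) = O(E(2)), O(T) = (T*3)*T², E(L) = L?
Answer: 9005893/7038 ≈ 1279.6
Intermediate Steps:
O(T) = 3*T³ (O(T) = (3*T)*T² = 3*T³)
A(G, w) = 24 (A(G, w) = 3*2³ = 3*8 = 24)
30660/A(c(15, 0), -123) - 29696/(-14076) = 30660/24 - 29696/(-14076) = 30660*(1/24) - 29696*(-1/14076) = 2555/2 + 7424/3519 = 9005893/7038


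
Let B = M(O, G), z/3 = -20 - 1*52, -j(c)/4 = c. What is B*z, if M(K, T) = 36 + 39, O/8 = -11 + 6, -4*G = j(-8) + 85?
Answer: -16200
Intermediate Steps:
j(c) = -4*c
G = -117/4 (G = -(-4*(-8) + 85)/4 = -(32 + 85)/4 = -¼*117 = -117/4 ≈ -29.250)
z = -216 (z = 3*(-20 - 1*52) = 3*(-20 - 52) = 3*(-72) = -216)
O = -40 (O = 8*(-11 + 6) = 8*(-5) = -40)
M(K, T) = 75
B = 75
B*z = 75*(-216) = -16200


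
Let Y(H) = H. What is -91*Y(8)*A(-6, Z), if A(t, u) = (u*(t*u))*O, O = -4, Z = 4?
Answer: -279552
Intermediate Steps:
A(t, u) = -4*t*u**2 (A(t, u) = (u*(t*u))*(-4) = (t*u**2)*(-4) = -4*t*u**2)
-91*Y(8)*A(-6, Z) = -728*(-4*(-6)*4**2) = -728*(-4*(-6)*16) = -728*384 = -91*3072 = -279552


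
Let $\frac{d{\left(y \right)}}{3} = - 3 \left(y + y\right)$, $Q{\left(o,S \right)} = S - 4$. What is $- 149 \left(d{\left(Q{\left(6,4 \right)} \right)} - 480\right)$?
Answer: $71520$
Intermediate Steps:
$Q{\left(o,S \right)} = -4 + S$ ($Q{\left(o,S \right)} = S - 4 = -4 + S$)
$d{\left(y \right)} = - 18 y$ ($d{\left(y \right)} = 3 \left(- 3 \left(y + y\right)\right) = 3 \left(- 3 \cdot 2 y\right) = 3 \left(- 6 y\right) = - 18 y$)
$- 149 \left(d{\left(Q{\left(6,4 \right)} \right)} - 480\right) = - 149 \left(- 18 \left(-4 + 4\right) - 480\right) = - 149 \left(\left(-18\right) 0 - 480\right) = - 149 \left(0 - 480\right) = \left(-149\right) \left(-480\right) = 71520$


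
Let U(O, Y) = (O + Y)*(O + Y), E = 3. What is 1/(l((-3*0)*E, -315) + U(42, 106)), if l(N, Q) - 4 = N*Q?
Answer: 1/21908 ≈ 4.5645e-5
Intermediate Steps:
l(N, Q) = 4 + N*Q
U(O, Y) = (O + Y)²
1/(l((-3*0)*E, -315) + U(42, 106)) = 1/((4 + (-3*0*3)*(-315)) + (42 + 106)²) = 1/((4 + (0*3)*(-315)) + 148²) = 1/((4 + 0*(-315)) + 21904) = 1/((4 + 0) + 21904) = 1/(4 + 21904) = 1/21908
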